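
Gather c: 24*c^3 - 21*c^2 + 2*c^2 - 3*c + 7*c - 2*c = 24*c^3 - 19*c^2 + 2*c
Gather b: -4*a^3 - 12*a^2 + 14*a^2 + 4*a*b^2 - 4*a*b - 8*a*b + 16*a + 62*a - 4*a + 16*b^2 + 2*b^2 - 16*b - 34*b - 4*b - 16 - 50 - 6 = -4*a^3 + 2*a^2 + 74*a + b^2*(4*a + 18) + b*(-12*a - 54) - 72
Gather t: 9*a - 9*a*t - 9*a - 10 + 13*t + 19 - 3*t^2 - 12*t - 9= -3*t^2 + t*(1 - 9*a)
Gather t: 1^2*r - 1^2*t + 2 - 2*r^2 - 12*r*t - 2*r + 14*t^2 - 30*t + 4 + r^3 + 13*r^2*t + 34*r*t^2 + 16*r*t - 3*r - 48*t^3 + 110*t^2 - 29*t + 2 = r^3 - 2*r^2 - 4*r - 48*t^3 + t^2*(34*r + 124) + t*(13*r^2 + 4*r - 60) + 8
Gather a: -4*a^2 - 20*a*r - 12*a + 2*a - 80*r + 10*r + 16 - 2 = -4*a^2 + a*(-20*r - 10) - 70*r + 14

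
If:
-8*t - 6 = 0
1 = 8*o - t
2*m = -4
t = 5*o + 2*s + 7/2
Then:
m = -2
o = 1/32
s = -141/64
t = -3/4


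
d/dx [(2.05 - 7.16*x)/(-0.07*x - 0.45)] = (0.235585*x + 1.514475)/(0.07*x + 0.45)^3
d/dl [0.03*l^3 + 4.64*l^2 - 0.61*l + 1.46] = 0.09*l^2 + 9.28*l - 0.61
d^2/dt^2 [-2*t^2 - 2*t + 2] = -4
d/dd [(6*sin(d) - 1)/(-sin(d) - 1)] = -7*cos(d)/(sin(d) + 1)^2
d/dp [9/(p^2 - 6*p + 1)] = 18*(3 - p)/(p^2 - 6*p + 1)^2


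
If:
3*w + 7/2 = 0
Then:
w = -7/6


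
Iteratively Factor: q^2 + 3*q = (q + 3)*(q)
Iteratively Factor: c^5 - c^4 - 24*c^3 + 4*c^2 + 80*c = (c)*(c^4 - c^3 - 24*c^2 + 4*c + 80) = c*(c - 2)*(c^3 + c^2 - 22*c - 40) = c*(c - 5)*(c - 2)*(c^2 + 6*c + 8) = c*(c - 5)*(c - 2)*(c + 2)*(c + 4)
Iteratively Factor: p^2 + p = (p)*(p + 1)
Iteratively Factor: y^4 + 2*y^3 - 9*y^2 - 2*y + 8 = (y + 1)*(y^3 + y^2 - 10*y + 8) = (y + 1)*(y + 4)*(y^2 - 3*y + 2) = (y - 1)*(y + 1)*(y + 4)*(y - 2)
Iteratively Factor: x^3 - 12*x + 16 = (x + 4)*(x^2 - 4*x + 4) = (x - 2)*(x + 4)*(x - 2)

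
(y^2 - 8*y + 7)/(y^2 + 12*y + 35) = (y^2 - 8*y + 7)/(y^2 + 12*y + 35)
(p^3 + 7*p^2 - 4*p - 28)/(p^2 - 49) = (p^2 - 4)/(p - 7)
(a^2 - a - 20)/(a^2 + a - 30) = (a + 4)/(a + 6)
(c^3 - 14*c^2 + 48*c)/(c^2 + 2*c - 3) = c*(c^2 - 14*c + 48)/(c^2 + 2*c - 3)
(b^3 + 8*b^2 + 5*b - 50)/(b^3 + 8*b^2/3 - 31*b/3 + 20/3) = 3*(b^2 + 3*b - 10)/(3*b^2 - 7*b + 4)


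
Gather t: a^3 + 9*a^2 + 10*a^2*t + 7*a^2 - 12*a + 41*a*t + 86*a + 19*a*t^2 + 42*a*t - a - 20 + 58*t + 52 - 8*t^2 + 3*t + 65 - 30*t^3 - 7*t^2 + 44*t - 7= a^3 + 16*a^2 + 73*a - 30*t^3 + t^2*(19*a - 15) + t*(10*a^2 + 83*a + 105) + 90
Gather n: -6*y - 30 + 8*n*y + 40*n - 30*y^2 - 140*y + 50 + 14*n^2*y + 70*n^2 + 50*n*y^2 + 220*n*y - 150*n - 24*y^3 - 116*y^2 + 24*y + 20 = n^2*(14*y + 70) + n*(50*y^2 + 228*y - 110) - 24*y^3 - 146*y^2 - 122*y + 40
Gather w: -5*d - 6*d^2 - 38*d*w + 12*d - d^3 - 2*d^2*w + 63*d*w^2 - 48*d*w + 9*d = -d^3 - 6*d^2 + 63*d*w^2 + 16*d + w*(-2*d^2 - 86*d)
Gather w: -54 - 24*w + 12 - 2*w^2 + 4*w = -2*w^2 - 20*w - 42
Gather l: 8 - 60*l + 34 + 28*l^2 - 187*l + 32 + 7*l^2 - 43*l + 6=35*l^2 - 290*l + 80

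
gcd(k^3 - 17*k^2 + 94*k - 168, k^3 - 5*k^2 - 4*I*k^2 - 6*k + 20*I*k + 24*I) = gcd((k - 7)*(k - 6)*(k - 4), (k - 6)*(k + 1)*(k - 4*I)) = k - 6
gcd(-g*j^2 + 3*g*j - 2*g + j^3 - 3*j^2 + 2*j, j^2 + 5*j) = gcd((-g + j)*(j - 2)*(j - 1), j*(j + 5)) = 1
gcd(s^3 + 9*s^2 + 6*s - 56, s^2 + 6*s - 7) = s + 7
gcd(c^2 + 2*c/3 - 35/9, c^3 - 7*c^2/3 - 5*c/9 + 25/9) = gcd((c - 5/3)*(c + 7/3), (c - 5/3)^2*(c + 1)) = c - 5/3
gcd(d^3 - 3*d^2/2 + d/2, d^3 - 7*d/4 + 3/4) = d^2 - 3*d/2 + 1/2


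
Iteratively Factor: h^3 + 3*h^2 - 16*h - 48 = (h - 4)*(h^2 + 7*h + 12) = (h - 4)*(h + 4)*(h + 3)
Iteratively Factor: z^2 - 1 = (z - 1)*(z + 1)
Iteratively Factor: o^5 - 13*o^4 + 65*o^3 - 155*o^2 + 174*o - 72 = (o - 2)*(o^4 - 11*o^3 + 43*o^2 - 69*o + 36) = (o - 4)*(o - 2)*(o^3 - 7*o^2 + 15*o - 9) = (o - 4)*(o - 3)*(o - 2)*(o^2 - 4*o + 3) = (o - 4)*(o - 3)*(o - 2)*(o - 1)*(o - 3)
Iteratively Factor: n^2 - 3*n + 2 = (n - 2)*(n - 1)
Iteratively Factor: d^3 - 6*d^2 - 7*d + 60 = (d - 4)*(d^2 - 2*d - 15) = (d - 5)*(d - 4)*(d + 3)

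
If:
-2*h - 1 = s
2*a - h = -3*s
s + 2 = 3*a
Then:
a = 13/25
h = -7/25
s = -11/25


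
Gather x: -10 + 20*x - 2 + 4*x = 24*x - 12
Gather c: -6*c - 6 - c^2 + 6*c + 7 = 1 - c^2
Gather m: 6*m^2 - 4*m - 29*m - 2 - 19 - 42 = 6*m^2 - 33*m - 63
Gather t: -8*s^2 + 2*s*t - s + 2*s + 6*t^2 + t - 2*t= -8*s^2 + s + 6*t^2 + t*(2*s - 1)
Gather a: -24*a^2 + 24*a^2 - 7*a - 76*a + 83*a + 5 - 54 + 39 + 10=0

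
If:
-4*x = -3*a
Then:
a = 4*x/3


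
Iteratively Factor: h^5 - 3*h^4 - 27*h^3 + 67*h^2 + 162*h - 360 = (h - 2)*(h^4 - h^3 - 29*h^2 + 9*h + 180) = (h - 3)*(h - 2)*(h^3 + 2*h^2 - 23*h - 60) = (h - 3)*(h - 2)*(h + 3)*(h^2 - h - 20) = (h - 5)*(h - 3)*(h - 2)*(h + 3)*(h + 4)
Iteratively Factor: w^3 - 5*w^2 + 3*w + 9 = (w + 1)*(w^2 - 6*w + 9) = (w - 3)*(w + 1)*(w - 3)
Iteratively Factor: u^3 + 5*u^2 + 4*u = (u + 4)*(u^2 + u) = (u + 1)*(u + 4)*(u)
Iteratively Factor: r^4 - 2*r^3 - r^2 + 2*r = (r)*(r^3 - 2*r^2 - r + 2) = r*(r + 1)*(r^2 - 3*r + 2) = r*(r - 1)*(r + 1)*(r - 2)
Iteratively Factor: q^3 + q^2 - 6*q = (q)*(q^2 + q - 6) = q*(q - 2)*(q + 3)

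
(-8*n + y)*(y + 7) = -8*n*y - 56*n + y^2 + 7*y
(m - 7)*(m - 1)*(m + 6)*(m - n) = m^4 - m^3*n - 2*m^3 + 2*m^2*n - 41*m^2 + 41*m*n + 42*m - 42*n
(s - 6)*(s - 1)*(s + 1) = s^3 - 6*s^2 - s + 6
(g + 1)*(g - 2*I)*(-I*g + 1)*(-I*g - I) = -g^4 - 2*g^3 + I*g^3 - 3*g^2 + 2*I*g^2 - 4*g + I*g - 2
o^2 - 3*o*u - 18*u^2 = (o - 6*u)*(o + 3*u)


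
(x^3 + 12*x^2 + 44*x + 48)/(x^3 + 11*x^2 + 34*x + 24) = (x + 2)/(x + 1)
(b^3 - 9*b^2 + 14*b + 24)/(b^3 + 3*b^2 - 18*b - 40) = (b^2 - 5*b - 6)/(b^2 + 7*b + 10)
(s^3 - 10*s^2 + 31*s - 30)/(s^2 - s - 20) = (s^2 - 5*s + 6)/(s + 4)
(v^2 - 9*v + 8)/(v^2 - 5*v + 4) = (v - 8)/(v - 4)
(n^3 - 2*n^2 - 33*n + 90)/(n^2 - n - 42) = (n^2 - 8*n + 15)/(n - 7)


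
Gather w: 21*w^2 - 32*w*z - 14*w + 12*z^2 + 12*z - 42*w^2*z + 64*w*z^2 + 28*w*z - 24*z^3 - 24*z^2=w^2*(21 - 42*z) + w*(64*z^2 - 4*z - 14) - 24*z^3 - 12*z^2 + 12*z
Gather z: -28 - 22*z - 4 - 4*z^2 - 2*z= -4*z^2 - 24*z - 32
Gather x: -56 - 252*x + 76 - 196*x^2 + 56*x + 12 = -196*x^2 - 196*x + 32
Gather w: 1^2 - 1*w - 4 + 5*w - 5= 4*w - 8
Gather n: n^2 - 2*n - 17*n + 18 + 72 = n^2 - 19*n + 90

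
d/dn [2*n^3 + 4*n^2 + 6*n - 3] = 6*n^2 + 8*n + 6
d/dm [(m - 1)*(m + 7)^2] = (m + 7)*(3*m + 5)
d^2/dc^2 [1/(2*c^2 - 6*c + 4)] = (-c^2 + 3*c + (2*c - 3)^2 - 2)/(c^2 - 3*c + 2)^3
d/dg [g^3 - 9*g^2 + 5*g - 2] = 3*g^2 - 18*g + 5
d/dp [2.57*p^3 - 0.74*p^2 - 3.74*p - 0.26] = 7.71*p^2 - 1.48*p - 3.74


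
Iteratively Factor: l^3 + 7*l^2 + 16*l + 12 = (l + 3)*(l^2 + 4*l + 4) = (l + 2)*(l + 3)*(l + 2)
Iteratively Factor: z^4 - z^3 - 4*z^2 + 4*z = (z + 2)*(z^3 - 3*z^2 + 2*z) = (z - 2)*(z + 2)*(z^2 - z) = (z - 2)*(z - 1)*(z + 2)*(z)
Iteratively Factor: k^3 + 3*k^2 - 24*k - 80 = (k + 4)*(k^2 - k - 20) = (k + 4)^2*(k - 5)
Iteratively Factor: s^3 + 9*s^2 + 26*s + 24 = (s + 2)*(s^2 + 7*s + 12) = (s + 2)*(s + 3)*(s + 4)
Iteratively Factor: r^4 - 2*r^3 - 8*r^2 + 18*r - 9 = (r - 3)*(r^3 + r^2 - 5*r + 3) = (r - 3)*(r + 3)*(r^2 - 2*r + 1) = (r - 3)*(r - 1)*(r + 3)*(r - 1)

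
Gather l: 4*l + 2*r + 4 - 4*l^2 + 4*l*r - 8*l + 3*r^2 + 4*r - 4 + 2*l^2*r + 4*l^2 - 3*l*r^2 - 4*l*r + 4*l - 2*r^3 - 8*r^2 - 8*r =2*l^2*r - 3*l*r^2 - 2*r^3 - 5*r^2 - 2*r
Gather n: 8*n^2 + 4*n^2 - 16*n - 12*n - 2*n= 12*n^2 - 30*n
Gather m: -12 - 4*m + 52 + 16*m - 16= 12*m + 24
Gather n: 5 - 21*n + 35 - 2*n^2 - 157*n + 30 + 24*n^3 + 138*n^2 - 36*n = 24*n^3 + 136*n^2 - 214*n + 70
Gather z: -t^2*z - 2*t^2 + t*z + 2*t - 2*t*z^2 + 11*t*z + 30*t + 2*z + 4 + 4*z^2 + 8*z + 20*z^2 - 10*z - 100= -2*t^2 + 32*t + z^2*(24 - 2*t) + z*(-t^2 + 12*t) - 96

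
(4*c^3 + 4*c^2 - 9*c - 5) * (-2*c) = -8*c^4 - 8*c^3 + 18*c^2 + 10*c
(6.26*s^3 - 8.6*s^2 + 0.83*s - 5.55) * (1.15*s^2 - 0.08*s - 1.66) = 7.199*s^5 - 10.3908*s^4 - 8.7491*s^3 + 7.8271*s^2 - 0.9338*s + 9.213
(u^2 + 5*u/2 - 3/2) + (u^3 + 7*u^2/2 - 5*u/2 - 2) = u^3 + 9*u^2/2 - 7/2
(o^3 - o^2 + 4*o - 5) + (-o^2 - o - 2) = o^3 - 2*o^2 + 3*o - 7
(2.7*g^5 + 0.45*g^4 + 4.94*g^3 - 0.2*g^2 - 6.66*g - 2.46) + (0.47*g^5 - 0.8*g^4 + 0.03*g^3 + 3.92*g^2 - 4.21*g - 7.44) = 3.17*g^5 - 0.35*g^4 + 4.97*g^3 + 3.72*g^2 - 10.87*g - 9.9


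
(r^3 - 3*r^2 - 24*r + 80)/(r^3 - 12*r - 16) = (r^2 + r - 20)/(r^2 + 4*r + 4)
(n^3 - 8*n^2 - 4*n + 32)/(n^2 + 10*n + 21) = (n^3 - 8*n^2 - 4*n + 32)/(n^2 + 10*n + 21)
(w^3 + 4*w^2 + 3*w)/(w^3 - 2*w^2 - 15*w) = (w + 1)/(w - 5)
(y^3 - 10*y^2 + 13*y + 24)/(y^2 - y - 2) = (y^2 - 11*y + 24)/(y - 2)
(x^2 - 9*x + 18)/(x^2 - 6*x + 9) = (x - 6)/(x - 3)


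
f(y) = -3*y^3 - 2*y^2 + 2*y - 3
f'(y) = -9*y^2 - 4*y + 2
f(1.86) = -25.50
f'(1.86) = -36.58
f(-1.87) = 5.88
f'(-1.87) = -21.99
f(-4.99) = 309.97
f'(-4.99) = -202.14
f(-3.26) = 73.16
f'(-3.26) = -80.61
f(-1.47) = -0.73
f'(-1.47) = -11.57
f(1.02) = -6.22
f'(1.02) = -11.44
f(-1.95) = 7.74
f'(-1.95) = -24.42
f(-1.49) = -0.50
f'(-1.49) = -12.02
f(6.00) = -711.00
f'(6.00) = -346.00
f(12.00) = -5451.00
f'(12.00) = -1342.00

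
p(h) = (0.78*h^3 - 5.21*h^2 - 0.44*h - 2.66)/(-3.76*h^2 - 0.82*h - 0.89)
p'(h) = (7.52*h + 0.82)*(0.78*h^3 - 5.21*h^2 - 0.44*h - 2.66)/(-3.76*h^2 - 0.82*h - 0.89)^2 + (2.34*h^2 - 10.42*h - 0.44)/(-3.76*h^2 - 0.82*h - 0.89) = (-2.9328*h^4 - 1.2792*h^3 + 0.5352*h^2 - 10.7294*h - 1.7896)/(14.1376*h^4 + 6.1664*h^3 + 7.3652*h^2 + 1.4596*h + 0.7921)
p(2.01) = 1.03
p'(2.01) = -0.25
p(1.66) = 1.12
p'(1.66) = -0.29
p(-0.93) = 2.19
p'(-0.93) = 0.66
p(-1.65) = 2.01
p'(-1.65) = 0.01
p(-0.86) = 2.24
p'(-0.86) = 0.80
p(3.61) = 0.67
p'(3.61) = -0.21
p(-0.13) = 3.18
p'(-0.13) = -0.53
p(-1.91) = 2.01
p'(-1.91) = -0.06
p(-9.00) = 3.32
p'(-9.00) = -0.20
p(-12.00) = 3.94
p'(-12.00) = -0.21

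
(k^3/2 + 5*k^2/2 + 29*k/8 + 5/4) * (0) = 0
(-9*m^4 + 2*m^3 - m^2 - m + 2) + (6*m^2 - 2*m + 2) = -9*m^4 + 2*m^3 + 5*m^2 - 3*m + 4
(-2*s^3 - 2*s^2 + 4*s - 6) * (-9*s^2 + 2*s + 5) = 18*s^5 + 14*s^4 - 50*s^3 + 52*s^2 + 8*s - 30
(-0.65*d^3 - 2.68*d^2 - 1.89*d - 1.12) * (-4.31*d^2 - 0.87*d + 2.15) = 2.8015*d^5 + 12.1163*d^4 + 9.08*d^3 + 0.7095*d^2 - 3.0891*d - 2.408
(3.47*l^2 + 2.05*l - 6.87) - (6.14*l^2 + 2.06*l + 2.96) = -2.67*l^2 - 0.0100000000000002*l - 9.83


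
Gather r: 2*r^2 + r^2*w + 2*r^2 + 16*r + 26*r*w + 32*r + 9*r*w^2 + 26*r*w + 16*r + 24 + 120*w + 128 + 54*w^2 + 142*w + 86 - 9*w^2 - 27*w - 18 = r^2*(w + 4) + r*(9*w^2 + 52*w + 64) + 45*w^2 + 235*w + 220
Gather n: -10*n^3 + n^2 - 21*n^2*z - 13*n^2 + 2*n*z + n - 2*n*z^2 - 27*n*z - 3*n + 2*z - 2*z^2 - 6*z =-10*n^3 + n^2*(-21*z - 12) + n*(-2*z^2 - 25*z - 2) - 2*z^2 - 4*z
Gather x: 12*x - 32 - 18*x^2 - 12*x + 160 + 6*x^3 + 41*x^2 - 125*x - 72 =6*x^3 + 23*x^2 - 125*x + 56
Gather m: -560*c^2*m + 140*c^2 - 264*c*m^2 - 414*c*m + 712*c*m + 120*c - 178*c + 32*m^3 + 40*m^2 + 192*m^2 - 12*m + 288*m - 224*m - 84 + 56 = 140*c^2 - 58*c + 32*m^3 + m^2*(232 - 264*c) + m*(-560*c^2 + 298*c + 52) - 28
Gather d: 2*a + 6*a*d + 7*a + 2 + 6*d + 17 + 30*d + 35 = 9*a + d*(6*a + 36) + 54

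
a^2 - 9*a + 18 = (a - 6)*(a - 3)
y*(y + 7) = y^2 + 7*y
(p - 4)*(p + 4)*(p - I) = p^3 - I*p^2 - 16*p + 16*I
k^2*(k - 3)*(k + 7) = k^4 + 4*k^3 - 21*k^2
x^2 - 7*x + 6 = (x - 6)*(x - 1)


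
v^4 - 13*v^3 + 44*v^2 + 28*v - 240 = (v - 6)*(v - 5)*(v - 4)*(v + 2)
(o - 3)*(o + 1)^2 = o^3 - o^2 - 5*o - 3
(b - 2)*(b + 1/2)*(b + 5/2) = b^3 + b^2 - 19*b/4 - 5/2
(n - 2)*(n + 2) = n^2 - 4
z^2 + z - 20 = (z - 4)*(z + 5)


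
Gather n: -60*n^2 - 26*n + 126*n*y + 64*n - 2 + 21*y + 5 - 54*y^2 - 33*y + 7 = -60*n^2 + n*(126*y + 38) - 54*y^2 - 12*y + 10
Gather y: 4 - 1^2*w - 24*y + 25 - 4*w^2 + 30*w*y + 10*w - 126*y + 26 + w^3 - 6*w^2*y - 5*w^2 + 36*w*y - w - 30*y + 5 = w^3 - 9*w^2 + 8*w + y*(-6*w^2 + 66*w - 180) + 60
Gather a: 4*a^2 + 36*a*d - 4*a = 4*a^2 + a*(36*d - 4)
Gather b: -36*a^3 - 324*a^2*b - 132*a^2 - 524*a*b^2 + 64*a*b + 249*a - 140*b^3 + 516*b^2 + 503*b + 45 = -36*a^3 - 132*a^2 + 249*a - 140*b^3 + b^2*(516 - 524*a) + b*(-324*a^2 + 64*a + 503) + 45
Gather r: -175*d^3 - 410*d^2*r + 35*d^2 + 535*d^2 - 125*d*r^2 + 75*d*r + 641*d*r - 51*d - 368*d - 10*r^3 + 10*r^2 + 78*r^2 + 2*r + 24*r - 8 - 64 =-175*d^3 + 570*d^2 - 419*d - 10*r^3 + r^2*(88 - 125*d) + r*(-410*d^2 + 716*d + 26) - 72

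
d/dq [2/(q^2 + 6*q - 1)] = 4*(-q - 3)/(q^2 + 6*q - 1)^2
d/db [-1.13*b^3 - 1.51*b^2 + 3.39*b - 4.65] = -3.39*b^2 - 3.02*b + 3.39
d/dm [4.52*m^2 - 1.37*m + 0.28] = 9.04*m - 1.37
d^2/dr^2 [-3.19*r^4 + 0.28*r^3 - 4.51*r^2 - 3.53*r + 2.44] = -38.28*r^2 + 1.68*r - 9.02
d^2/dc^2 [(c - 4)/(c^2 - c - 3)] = 2*((5 - 3*c)*(-c^2 + c + 3) - (c - 4)*(2*c - 1)^2)/(-c^2 + c + 3)^3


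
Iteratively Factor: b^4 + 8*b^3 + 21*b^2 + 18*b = (b + 2)*(b^3 + 6*b^2 + 9*b) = b*(b + 2)*(b^2 + 6*b + 9) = b*(b + 2)*(b + 3)*(b + 3)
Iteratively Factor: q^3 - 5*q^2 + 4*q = (q - 4)*(q^2 - q) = (q - 4)*(q - 1)*(q)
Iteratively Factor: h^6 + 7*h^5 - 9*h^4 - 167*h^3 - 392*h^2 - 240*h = (h + 4)*(h^5 + 3*h^4 - 21*h^3 - 83*h^2 - 60*h) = (h + 3)*(h + 4)*(h^4 - 21*h^2 - 20*h) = h*(h + 3)*(h + 4)*(h^3 - 21*h - 20) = h*(h + 1)*(h + 3)*(h + 4)*(h^2 - h - 20) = h*(h - 5)*(h + 1)*(h + 3)*(h + 4)*(h + 4)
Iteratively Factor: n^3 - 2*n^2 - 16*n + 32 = (n - 2)*(n^2 - 16) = (n - 2)*(n + 4)*(n - 4)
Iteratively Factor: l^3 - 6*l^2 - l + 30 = (l - 3)*(l^2 - 3*l - 10) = (l - 5)*(l - 3)*(l + 2)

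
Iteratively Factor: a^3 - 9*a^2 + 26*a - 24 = (a - 4)*(a^2 - 5*a + 6) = (a - 4)*(a - 3)*(a - 2)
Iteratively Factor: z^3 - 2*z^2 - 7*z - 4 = (z + 1)*(z^2 - 3*z - 4) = (z + 1)^2*(z - 4)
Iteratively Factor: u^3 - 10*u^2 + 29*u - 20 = (u - 5)*(u^2 - 5*u + 4) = (u - 5)*(u - 1)*(u - 4)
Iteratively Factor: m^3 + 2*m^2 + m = (m + 1)*(m^2 + m) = (m + 1)^2*(m)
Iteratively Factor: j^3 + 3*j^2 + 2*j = (j)*(j^2 + 3*j + 2) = j*(j + 2)*(j + 1)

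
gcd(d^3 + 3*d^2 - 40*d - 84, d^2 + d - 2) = d + 2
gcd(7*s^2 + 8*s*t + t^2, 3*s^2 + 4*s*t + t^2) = s + t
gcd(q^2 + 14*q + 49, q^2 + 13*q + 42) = q + 7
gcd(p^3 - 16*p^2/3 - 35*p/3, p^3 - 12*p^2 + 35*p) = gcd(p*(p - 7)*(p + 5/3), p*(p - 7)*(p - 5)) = p^2 - 7*p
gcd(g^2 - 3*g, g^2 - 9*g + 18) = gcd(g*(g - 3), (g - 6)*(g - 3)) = g - 3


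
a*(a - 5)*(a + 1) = a^3 - 4*a^2 - 5*a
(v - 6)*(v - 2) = v^2 - 8*v + 12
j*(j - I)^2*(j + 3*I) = j^4 + I*j^3 + 5*j^2 - 3*I*j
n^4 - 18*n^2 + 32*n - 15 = (n - 3)*(n - 1)^2*(n + 5)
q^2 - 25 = (q - 5)*(q + 5)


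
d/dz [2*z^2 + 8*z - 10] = 4*z + 8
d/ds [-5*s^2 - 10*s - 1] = -10*s - 10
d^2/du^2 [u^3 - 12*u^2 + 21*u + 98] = 6*u - 24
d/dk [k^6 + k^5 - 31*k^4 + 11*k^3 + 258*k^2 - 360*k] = 6*k^5 + 5*k^4 - 124*k^3 + 33*k^2 + 516*k - 360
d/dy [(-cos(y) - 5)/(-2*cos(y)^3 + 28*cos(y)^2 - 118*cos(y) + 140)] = (-277*cos(y) + cos(2*y) + cos(3*y) + 731)*sin(y)/(4*(cos(y)^3 - 14*cos(y)^2 + 59*cos(y) - 70)^2)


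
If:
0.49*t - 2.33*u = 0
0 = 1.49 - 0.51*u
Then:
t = 13.89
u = 2.92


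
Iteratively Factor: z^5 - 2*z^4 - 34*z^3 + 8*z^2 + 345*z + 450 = (z + 3)*(z^4 - 5*z^3 - 19*z^2 + 65*z + 150) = (z - 5)*(z + 3)*(z^3 - 19*z - 30) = (z - 5)^2*(z + 3)*(z^2 + 5*z + 6) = (z - 5)^2*(z + 2)*(z + 3)*(z + 3)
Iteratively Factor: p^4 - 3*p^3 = (p)*(p^3 - 3*p^2) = p*(p - 3)*(p^2) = p^2*(p - 3)*(p)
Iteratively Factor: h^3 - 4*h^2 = (h)*(h^2 - 4*h) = h*(h - 4)*(h)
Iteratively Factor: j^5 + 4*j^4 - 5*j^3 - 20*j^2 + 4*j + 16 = (j + 2)*(j^4 + 2*j^3 - 9*j^2 - 2*j + 8) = (j + 2)*(j + 4)*(j^3 - 2*j^2 - j + 2) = (j + 1)*(j + 2)*(j + 4)*(j^2 - 3*j + 2) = (j - 1)*(j + 1)*(j + 2)*(j + 4)*(j - 2)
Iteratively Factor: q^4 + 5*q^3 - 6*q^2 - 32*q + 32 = (q - 1)*(q^3 + 6*q^2 - 32) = (q - 1)*(q + 4)*(q^2 + 2*q - 8) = (q - 2)*(q - 1)*(q + 4)*(q + 4)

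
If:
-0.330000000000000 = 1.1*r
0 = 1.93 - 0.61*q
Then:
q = 3.16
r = -0.30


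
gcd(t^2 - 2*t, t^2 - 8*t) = t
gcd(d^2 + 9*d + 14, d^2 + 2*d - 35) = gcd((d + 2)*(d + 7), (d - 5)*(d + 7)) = d + 7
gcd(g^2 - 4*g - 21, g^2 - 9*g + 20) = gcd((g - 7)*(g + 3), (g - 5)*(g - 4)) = 1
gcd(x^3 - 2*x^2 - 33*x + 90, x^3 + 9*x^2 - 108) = x^2 + 3*x - 18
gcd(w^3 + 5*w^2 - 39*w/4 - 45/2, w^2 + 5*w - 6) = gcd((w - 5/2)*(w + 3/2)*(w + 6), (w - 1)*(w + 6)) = w + 6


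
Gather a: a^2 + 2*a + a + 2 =a^2 + 3*a + 2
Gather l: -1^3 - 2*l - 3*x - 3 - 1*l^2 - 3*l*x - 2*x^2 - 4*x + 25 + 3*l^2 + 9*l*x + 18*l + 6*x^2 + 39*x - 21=2*l^2 + l*(6*x + 16) + 4*x^2 + 32*x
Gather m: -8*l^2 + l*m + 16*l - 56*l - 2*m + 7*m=-8*l^2 - 40*l + m*(l + 5)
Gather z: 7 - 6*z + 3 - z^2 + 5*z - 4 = -z^2 - z + 6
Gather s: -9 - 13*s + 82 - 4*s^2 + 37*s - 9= -4*s^2 + 24*s + 64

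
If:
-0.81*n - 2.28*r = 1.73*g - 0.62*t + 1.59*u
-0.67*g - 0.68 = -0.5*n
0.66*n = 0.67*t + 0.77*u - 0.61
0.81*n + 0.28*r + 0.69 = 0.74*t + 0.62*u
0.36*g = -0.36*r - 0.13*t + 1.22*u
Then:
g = 1.06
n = 2.79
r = -1.13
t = 3.28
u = 0.33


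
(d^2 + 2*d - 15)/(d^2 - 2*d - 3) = (d + 5)/(d + 1)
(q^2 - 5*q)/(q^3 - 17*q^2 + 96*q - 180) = q/(q^2 - 12*q + 36)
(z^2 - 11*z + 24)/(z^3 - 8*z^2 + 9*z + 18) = (z - 8)/(z^2 - 5*z - 6)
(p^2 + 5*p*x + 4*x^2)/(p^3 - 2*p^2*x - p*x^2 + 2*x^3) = (p + 4*x)/(p^2 - 3*p*x + 2*x^2)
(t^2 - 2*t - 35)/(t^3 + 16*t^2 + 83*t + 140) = (t - 7)/(t^2 + 11*t + 28)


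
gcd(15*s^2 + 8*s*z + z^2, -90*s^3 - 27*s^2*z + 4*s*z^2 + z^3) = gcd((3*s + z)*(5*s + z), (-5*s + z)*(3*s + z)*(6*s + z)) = 3*s + z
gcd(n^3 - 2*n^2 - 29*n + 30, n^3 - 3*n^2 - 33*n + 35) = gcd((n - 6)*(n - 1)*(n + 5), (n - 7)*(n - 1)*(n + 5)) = n^2 + 4*n - 5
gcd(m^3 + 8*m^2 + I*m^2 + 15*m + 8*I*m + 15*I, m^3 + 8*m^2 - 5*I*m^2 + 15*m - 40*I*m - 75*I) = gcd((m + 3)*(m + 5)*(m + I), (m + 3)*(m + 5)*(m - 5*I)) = m^2 + 8*m + 15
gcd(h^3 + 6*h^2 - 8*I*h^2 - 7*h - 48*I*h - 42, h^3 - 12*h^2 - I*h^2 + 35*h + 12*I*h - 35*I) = h - I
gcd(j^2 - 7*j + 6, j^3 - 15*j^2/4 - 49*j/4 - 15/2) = j - 6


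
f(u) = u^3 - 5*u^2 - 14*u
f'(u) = 3*u^2 - 10*u - 14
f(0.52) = -8.49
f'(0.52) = -18.39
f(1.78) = -35.12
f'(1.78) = -22.29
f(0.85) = -14.90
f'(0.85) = -20.33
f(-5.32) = -217.60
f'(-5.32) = 124.11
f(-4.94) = -173.41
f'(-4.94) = 108.61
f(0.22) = -3.31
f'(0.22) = -16.05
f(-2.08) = -1.51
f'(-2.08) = 19.78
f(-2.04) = -0.74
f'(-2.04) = 18.88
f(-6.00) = -312.00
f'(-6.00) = 154.00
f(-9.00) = -1008.00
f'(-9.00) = 319.00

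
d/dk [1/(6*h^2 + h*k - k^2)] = (-h + 2*k)/(6*h^2 + h*k - k^2)^2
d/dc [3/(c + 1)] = -3/(c + 1)^2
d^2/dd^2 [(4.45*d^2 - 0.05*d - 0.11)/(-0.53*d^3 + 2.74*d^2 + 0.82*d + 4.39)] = (-2.50001*d^6 + 0.084270000000032*d^5 - 11.668692*d^4 - 126.718542*d^3 + 327.22782*d^2 - 0.590069999999996*d - 174.380034)/(0.148877*d^9 - 2.308998*d^8 + 11.24607*d^7 - 17.125453*d^6 + 20.851368*d^5 - 92.954856*d^4 - 29.089441*d^3 - 167.27217*d^2 - 47.409366*d - 84.604519)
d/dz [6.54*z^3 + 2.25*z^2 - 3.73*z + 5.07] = 19.62*z^2 + 4.5*z - 3.73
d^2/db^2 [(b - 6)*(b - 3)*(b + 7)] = 6*b - 4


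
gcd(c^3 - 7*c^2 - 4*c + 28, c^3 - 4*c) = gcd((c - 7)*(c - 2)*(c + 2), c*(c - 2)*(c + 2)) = c^2 - 4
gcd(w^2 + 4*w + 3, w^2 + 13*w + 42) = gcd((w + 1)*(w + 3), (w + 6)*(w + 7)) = 1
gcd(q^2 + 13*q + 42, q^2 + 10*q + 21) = q + 7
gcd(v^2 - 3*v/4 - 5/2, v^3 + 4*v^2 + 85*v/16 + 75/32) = v + 5/4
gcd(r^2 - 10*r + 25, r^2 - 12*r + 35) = r - 5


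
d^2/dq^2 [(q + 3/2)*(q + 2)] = 2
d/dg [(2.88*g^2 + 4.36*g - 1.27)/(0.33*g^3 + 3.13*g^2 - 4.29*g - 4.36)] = (-0.9504*g^4 - 2.8776*g^3 - 24.7447*g^2 - 17.1634*g - 24.4579)/(0.1089*g^6 + 2.0658*g^5 + 6.9655*g^4 - 29.733*g^3 - 8.8895*g^2 + 37.4088*g + 19.0096)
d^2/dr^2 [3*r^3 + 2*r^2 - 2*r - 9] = 18*r + 4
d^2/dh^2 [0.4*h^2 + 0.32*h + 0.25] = 0.800000000000000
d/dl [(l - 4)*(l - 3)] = 2*l - 7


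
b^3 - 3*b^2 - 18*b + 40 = (b - 5)*(b - 2)*(b + 4)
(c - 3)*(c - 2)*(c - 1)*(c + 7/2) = c^4 - 5*c^3/2 - 10*c^2 + 65*c/2 - 21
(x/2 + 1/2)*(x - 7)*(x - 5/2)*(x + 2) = x^4/2 - 13*x^3/4 - 9*x^2/2 + 67*x/4 + 35/2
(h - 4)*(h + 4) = h^2 - 16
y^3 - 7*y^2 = y^2*(y - 7)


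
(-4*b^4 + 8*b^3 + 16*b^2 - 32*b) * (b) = -4*b^5 + 8*b^4 + 16*b^3 - 32*b^2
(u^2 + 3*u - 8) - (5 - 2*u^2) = 3*u^2 + 3*u - 13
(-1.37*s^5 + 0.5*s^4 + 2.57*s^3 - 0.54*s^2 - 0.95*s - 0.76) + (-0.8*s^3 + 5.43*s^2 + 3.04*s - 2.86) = -1.37*s^5 + 0.5*s^4 + 1.77*s^3 + 4.89*s^2 + 2.09*s - 3.62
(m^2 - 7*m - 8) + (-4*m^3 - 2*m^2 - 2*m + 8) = -4*m^3 - m^2 - 9*m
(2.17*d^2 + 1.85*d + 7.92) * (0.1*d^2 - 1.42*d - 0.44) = 0.217*d^4 - 2.8964*d^3 - 2.7898*d^2 - 12.0604*d - 3.4848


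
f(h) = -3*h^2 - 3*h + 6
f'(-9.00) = 51.00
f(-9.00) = -210.00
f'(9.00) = -57.00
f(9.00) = -264.00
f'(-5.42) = 29.52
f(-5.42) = -65.87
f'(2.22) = -16.32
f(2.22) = -15.45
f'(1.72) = -13.32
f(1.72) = -8.04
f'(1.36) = -11.16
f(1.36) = -3.63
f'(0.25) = -4.50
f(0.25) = 5.06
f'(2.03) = -15.18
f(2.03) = -12.45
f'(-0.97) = 2.82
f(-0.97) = 6.09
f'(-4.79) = 25.74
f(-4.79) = -48.46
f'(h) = -6*h - 3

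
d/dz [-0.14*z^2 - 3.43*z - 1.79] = -0.28*z - 3.43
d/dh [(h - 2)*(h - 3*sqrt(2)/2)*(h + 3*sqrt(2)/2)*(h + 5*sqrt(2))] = 4*h^3 - 6*h^2 + 15*sqrt(2)*h^2 - 20*sqrt(2)*h - 9*h - 45*sqrt(2)/2 + 9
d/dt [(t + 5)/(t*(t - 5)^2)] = (-2*t^2 - 15*t + 25)/(t^2*(t^3 - 15*t^2 + 75*t - 125))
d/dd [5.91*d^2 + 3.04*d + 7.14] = 11.82*d + 3.04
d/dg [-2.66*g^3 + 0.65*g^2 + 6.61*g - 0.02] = -7.98*g^2 + 1.3*g + 6.61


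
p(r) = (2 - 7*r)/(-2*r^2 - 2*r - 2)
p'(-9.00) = -0.06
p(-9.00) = -0.45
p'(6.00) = -0.06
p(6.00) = 0.47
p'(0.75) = 0.75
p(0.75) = 0.70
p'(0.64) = 1.03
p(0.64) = 0.60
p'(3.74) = -0.11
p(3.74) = 0.65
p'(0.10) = 3.79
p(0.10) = -0.59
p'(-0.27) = 5.75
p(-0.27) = -2.42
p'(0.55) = 1.32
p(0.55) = 0.50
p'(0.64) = 1.03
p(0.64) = 0.60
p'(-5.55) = -0.17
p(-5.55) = -0.78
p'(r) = (2 - 7*r)*(4*r + 2)/(-2*r^2 - 2*r - 2)^2 - 7/(-2*r^2 - 2*r - 2) = (7*r^2 + 7*r - (2*r + 1)*(7*r - 2) + 7)/(2*(r^2 + r + 1)^2)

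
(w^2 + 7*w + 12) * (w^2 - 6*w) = w^4 + w^3 - 30*w^2 - 72*w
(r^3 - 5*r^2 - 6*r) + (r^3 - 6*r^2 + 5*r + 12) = 2*r^3 - 11*r^2 - r + 12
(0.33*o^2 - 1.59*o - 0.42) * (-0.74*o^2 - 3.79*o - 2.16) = -0.2442*o^4 - 0.0741000000000001*o^3 + 5.6241*o^2 + 5.0262*o + 0.9072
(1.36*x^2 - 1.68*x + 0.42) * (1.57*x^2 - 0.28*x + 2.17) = 2.1352*x^4 - 3.0184*x^3 + 4.081*x^2 - 3.7632*x + 0.9114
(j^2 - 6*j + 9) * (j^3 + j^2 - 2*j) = j^5 - 5*j^4 + j^3 + 21*j^2 - 18*j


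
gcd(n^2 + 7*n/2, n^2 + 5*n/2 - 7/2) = n + 7/2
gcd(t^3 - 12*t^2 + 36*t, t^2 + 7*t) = t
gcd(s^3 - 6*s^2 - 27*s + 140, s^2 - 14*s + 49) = s - 7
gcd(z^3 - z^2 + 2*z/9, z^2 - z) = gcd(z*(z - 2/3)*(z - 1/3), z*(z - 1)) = z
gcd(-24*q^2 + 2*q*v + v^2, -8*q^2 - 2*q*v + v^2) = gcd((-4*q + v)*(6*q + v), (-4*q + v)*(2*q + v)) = 4*q - v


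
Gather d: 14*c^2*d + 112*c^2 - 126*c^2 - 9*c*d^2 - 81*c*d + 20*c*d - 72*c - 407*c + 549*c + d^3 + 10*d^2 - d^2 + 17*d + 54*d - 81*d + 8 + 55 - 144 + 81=-14*c^2 + 70*c + d^3 + d^2*(9 - 9*c) + d*(14*c^2 - 61*c - 10)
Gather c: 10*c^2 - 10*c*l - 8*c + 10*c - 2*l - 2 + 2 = 10*c^2 + c*(2 - 10*l) - 2*l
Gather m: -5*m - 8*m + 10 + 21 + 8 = 39 - 13*m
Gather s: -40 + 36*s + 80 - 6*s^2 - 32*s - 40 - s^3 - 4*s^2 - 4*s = -s^3 - 10*s^2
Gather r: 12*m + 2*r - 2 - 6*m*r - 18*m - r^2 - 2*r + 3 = -6*m*r - 6*m - r^2 + 1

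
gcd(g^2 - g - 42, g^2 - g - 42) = g^2 - g - 42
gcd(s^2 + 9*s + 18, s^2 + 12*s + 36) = s + 6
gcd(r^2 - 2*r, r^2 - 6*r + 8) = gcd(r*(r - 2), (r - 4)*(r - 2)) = r - 2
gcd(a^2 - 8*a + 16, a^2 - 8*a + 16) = a^2 - 8*a + 16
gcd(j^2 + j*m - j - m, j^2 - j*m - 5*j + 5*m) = 1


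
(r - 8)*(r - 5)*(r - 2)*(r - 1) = r^4 - 16*r^3 + 81*r^2 - 146*r + 80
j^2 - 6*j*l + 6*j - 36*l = (j + 6)*(j - 6*l)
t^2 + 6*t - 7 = (t - 1)*(t + 7)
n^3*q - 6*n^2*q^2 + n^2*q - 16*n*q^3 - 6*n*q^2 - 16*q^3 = (n - 8*q)*(n + 2*q)*(n*q + q)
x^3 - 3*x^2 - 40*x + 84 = (x - 7)*(x - 2)*(x + 6)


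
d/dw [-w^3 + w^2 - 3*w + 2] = -3*w^2 + 2*w - 3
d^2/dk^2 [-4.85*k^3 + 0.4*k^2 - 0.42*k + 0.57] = 0.8 - 29.1*k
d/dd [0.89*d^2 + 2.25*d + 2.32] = 1.78*d + 2.25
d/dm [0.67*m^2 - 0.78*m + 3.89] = 1.34*m - 0.78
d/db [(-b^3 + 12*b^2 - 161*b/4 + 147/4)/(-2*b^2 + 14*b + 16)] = (4*b^4 - 56*b^3 + 79*b^2 + 1062*b - 2317)/(8*(b^4 - 14*b^3 + 33*b^2 + 112*b + 64))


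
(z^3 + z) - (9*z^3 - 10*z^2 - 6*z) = -8*z^3 + 10*z^2 + 7*z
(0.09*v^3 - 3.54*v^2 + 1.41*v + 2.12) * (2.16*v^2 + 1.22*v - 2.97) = 0.1944*v^5 - 7.5366*v^4 - 1.5405*v^3 + 16.8132*v^2 - 1.6013*v - 6.2964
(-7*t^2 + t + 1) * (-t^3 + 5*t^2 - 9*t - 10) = 7*t^5 - 36*t^4 + 67*t^3 + 66*t^2 - 19*t - 10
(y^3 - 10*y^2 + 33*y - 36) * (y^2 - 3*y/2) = y^5 - 23*y^4/2 + 48*y^3 - 171*y^2/2 + 54*y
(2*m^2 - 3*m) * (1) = 2*m^2 - 3*m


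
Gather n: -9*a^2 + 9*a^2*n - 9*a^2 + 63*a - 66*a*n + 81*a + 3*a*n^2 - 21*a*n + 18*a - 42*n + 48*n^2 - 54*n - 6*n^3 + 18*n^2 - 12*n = -18*a^2 + 162*a - 6*n^3 + n^2*(3*a + 66) + n*(9*a^2 - 87*a - 108)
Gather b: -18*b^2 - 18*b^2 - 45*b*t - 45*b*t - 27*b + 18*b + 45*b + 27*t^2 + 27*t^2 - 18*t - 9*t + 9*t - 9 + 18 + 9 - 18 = -36*b^2 + b*(36 - 90*t) + 54*t^2 - 18*t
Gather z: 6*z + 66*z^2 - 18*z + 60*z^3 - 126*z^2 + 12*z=60*z^3 - 60*z^2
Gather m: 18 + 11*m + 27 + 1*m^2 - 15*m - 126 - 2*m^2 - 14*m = -m^2 - 18*m - 81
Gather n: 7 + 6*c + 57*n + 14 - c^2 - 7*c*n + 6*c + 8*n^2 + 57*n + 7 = -c^2 + 12*c + 8*n^2 + n*(114 - 7*c) + 28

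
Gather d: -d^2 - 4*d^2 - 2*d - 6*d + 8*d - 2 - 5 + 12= 5 - 5*d^2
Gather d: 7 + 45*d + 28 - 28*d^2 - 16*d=-28*d^2 + 29*d + 35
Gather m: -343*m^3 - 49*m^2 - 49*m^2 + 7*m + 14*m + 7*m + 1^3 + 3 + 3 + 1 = -343*m^3 - 98*m^2 + 28*m + 8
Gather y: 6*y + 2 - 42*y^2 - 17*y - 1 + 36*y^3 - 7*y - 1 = 36*y^3 - 42*y^2 - 18*y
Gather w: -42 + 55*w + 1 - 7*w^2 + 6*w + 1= -7*w^2 + 61*w - 40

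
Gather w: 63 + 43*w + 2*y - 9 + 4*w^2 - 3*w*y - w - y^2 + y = 4*w^2 + w*(42 - 3*y) - y^2 + 3*y + 54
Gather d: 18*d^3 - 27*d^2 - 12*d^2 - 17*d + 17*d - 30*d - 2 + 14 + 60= 18*d^3 - 39*d^2 - 30*d + 72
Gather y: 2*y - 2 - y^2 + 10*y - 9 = -y^2 + 12*y - 11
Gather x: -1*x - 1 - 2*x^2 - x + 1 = -2*x^2 - 2*x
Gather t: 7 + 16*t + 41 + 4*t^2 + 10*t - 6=4*t^2 + 26*t + 42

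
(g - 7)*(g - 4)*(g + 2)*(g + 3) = g^4 - 6*g^3 - 21*g^2 + 74*g + 168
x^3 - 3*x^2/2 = x^2*(x - 3/2)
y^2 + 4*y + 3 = (y + 1)*(y + 3)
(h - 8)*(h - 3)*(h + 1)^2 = h^4 - 9*h^3 + 3*h^2 + 37*h + 24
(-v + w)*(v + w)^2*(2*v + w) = -2*v^4 - 3*v^3*w + v^2*w^2 + 3*v*w^3 + w^4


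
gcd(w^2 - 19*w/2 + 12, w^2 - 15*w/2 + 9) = w - 3/2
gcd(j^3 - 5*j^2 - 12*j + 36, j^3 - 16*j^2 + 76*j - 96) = j^2 - 8*j + 12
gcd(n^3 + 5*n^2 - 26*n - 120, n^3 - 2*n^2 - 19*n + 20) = n^2 - n - 20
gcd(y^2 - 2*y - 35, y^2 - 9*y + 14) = y - 7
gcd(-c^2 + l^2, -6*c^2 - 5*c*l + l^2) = c + l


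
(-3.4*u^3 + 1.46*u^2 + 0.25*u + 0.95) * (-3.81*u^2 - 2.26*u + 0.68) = 12.954*u^5 + 2.1214*u^4 - 6.5641*u^3 - 3.1917*u^2 - 1.977*u + 0.646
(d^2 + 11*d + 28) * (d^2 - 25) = d^4 + 11*d^3 + 3*d^2 - 275*d - 700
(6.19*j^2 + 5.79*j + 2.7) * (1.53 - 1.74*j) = -10.7706*j^3 - 0.603899999999999*j^2 + 4.1607*j + 4.131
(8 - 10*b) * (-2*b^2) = 20*b^3 - 16*b^2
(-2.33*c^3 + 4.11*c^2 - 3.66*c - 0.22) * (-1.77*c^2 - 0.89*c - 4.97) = 4.1241*c^5 - 5.201*c^4 + 14.4004*c^3 - 16.7799*c^2 + 18.386*c + 1.0934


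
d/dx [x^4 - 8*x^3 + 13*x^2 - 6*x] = 4*x^3 - 24*x^2 + 26*x - 6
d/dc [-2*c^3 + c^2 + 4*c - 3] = -6*c^2 + 2*c + 4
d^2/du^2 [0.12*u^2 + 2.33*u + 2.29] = 0.240000000000000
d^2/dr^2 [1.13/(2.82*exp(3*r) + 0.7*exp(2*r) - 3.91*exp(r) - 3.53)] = ((-28.6794*exp(2*r) - 3.164*exp(r) + 4.4183)*(2.82*exp(3*r) + 0.7*exp(2*r) - 3.91*exp(r) - 3.53) + 1.13*(8.46*exp(2*r) + 1.4*exp(r) - 3.91)*(16.92*exp(2*r) + 2.8*exp(r) - 7.82)*exp(r))*exp(r)/(2.82*exp(3*r) + 0.7*exp(2*r) - 3.91*exp(r) - 3.53)^3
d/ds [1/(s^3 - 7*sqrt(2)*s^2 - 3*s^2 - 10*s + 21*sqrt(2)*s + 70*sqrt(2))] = (-3*s^2 + 6*s + 14*sqrt(2)*s - 21*sqrt(2) + 10)/(s^3 - 7*sqrt(2)*s^2 - 3*s^2 - 10*s + 21*sqrt(2)*s + 70*sqrt(2))^2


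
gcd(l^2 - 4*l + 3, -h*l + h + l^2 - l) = l - 1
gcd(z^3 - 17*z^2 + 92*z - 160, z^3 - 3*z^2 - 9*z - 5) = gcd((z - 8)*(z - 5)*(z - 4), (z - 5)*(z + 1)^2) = z - 5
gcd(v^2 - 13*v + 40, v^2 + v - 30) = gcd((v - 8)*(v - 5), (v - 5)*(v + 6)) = v - 5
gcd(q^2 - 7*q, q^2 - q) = q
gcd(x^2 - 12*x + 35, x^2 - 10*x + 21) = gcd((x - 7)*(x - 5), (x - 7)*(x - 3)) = x - 7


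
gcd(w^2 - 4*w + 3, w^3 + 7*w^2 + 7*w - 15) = w - 1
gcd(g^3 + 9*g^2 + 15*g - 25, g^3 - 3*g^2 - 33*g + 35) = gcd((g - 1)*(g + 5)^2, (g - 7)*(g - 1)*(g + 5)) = g^2 + 4*g - 5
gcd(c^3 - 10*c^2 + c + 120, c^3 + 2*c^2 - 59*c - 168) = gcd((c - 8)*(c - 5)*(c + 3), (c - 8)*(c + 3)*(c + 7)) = c^2 - 5*c - 24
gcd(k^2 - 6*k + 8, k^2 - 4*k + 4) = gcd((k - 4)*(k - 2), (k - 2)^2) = k - 2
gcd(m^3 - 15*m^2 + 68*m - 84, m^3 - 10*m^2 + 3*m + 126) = m^2 - 13*m + 42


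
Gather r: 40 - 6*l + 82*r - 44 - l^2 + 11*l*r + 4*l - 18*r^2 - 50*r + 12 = -l^2 - 2*l - 18*r^2 + r*(11*l + 32) + 8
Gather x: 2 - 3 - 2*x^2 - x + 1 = -2*x^2 - x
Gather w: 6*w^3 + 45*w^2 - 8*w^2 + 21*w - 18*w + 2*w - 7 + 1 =6*w^3 + 37*w^2 + 5*w - 6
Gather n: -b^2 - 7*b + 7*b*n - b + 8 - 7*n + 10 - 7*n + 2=-b^2 - 8*b + n*(7*b - 14) + 20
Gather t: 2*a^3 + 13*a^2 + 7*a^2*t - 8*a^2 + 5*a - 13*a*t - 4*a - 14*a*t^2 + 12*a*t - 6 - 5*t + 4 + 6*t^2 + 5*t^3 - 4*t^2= 2*a^3 + 5*a^2 + a + 5*t^3 + t^2*(2 - 14*a) + t*(7*a^2 - a - 5) - 2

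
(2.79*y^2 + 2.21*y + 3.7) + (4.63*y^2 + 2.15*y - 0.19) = 7.42*y^2 + 4.36*y + 3.51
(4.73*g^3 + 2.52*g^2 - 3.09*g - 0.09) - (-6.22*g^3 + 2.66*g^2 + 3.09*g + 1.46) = 10.95*g^3 - 0.14*g^2 - 6.18*g - 1.55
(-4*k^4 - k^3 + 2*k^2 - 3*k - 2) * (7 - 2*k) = 8*k^5 - 26*k^4 - 11*k^3 + 20*k^2 - 17*k - 14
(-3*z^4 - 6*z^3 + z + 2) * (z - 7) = -3*z^5 + 15*z^4 + 42*z^3 + z^2 - 5*z - 14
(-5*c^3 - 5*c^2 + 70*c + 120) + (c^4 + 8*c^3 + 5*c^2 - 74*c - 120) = c^4 + 3*c^3 - 4*c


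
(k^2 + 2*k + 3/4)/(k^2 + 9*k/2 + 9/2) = (k + 1/2)/(k + 3)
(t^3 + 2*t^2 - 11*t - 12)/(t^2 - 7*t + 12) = (t^2 + 5*t + 4)/(t - 4)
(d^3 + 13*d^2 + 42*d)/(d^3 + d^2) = (d^2 + 13*d + 42)/(d*(d + 1))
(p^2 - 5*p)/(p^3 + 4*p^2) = (p - 5)/(p*(p + 4))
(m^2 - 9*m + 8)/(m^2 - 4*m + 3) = (m - 8)/(m - 3)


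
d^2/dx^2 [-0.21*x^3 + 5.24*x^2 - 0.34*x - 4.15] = 10.48 - 1.26*x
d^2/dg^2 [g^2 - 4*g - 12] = 2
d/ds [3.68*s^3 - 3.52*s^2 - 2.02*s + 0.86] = 11.04*s^2 - 7.04*s - 2.02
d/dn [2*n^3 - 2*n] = 6*n^2 - 2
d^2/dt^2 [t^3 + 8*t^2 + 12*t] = 6*t + 16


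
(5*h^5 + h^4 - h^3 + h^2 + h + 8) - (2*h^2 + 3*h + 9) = 5*h^5 + h^4 - h^3 - h^2 - 2*h - 1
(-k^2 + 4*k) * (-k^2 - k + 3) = k^4 - 3*k^3 - 7*k^2 + 12*k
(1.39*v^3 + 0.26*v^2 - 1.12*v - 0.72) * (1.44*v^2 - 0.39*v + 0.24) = 2.0016*v^5 - 0.1677*v^4 - 1.3806*v^3 - 0.5376*v^2 + 0.012*v - 0.1728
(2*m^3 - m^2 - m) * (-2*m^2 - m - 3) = -4*m^5 - 3*m^3 + 4*m^2 + 3*m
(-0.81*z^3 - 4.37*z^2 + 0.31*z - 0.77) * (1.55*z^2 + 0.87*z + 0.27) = -1.2555*z^5 - 7.4782*z^4 - 3.5401*z^3 - 2.1037*z^2 - 0.5862*z - 0.2079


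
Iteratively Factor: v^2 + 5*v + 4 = (v + 1)*(v + 4)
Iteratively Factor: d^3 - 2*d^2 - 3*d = (d + 1)*(d^2 - 3*d) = (d - 3)*(d + 1)*(d)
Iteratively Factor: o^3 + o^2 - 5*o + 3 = (o - 1)*(o^2 + 2*o - 3) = (o - 1)*(o + 3)*(o - 1)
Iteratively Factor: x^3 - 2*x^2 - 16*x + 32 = (x + 4)*(x^2 - 6*x + 8) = (x - 2)*(x + 4)*(x - 4)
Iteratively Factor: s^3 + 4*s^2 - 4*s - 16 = (s + 4)*(s^2 - 4) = (s + 2)*(s + 4)*(s - 2)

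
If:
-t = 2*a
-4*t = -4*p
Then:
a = -t/2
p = t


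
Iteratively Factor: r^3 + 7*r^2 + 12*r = (r)*(r^2 + 7*r + 12) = r*(r + 3)*(r + 4)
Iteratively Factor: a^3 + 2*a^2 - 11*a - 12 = (a + 4)*(a^2 - 2*a - 3) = (a - 3)*(a + 4)*(a + 1)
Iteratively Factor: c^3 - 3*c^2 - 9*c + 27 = (c - 3)*(c^2 - 9) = (c - 3)*(c + 3)*(c - 3)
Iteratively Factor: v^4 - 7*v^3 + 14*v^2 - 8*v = (v - 4)*(v^3 - 3*v^2 + 2*v) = v*(v - 4)*(v^2 - 3*v + 2) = v*(v - 4)*(v - 2)*(v - 1)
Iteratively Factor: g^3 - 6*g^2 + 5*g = (g)*(g^2 - 6*g + 5) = g*(g - 5)*(g - 1)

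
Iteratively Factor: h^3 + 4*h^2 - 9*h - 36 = (h + 4)*(h^2 - 9) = (h - 3)*(h + 4)*(h + 3)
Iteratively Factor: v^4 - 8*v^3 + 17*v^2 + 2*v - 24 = (v - 3)*(v^3 - 5*v^2 + 2*v + 8) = (v - 3)*(v - 2)*(v^2 - 3*v - 4) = (v - 4)*(v - 3)*(v - 2)*(v + 1)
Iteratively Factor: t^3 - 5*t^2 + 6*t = (t)*(t^2 - 5*t + 6) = t*(t - 3)*(t - 2)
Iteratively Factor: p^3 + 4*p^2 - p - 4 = (p + 1)*(p^2 + 3*p - 4) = (p + 1)*(p + 4)*(p - 1)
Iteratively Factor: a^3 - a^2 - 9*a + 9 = (a + 3)*(a^2 - 4*a + 3) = (a - 1)*(a + 3)*(a - 3)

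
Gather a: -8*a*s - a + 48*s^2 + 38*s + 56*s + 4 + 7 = a*(-8*s - 1) + 48*s^2 + 94*s + 11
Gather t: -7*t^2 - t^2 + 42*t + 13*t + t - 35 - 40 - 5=-8*t^2 + 56*t - 80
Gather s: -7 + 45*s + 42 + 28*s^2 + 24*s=28*s^2 + 69*s + 35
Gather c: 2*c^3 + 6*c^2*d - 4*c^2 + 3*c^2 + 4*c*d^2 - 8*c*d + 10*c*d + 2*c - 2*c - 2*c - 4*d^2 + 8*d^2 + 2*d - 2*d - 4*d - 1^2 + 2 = 2*c^3 + c^2*(6*d - 1) + c*(4*d^2 + 2*d - 2) + 4*d^2 - 4*d + 1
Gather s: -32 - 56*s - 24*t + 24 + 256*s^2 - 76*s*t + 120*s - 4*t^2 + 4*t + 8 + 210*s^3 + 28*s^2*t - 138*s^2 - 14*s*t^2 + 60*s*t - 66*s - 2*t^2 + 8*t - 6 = 210*s^3 + s^2*(28*t + 118) + s*(-14*t^2 - 16*t - 2) - 6*t^2 - 12*t - 6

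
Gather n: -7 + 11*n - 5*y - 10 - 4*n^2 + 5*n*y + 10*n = -4*n^2 + n*(5*y + 21) - 5*y - 17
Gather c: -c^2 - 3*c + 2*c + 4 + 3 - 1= -c^2 - c + 6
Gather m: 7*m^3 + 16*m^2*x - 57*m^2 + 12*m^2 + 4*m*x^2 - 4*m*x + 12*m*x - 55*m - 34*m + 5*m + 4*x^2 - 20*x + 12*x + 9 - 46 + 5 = 7*m^3 + m^2*(16*x - 45) + m*(4*x^2 + 8*x - 84) + 4*x^2 - 8*x - 32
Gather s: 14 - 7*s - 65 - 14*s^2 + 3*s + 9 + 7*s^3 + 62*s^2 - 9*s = 7*s^3 + 48*s^2 - 13*s - 42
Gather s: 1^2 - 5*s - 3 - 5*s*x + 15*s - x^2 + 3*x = s*(10 - 5*x) - x^2 + 3*x - 2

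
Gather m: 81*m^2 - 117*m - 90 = 81*m^2 - 117*m - 90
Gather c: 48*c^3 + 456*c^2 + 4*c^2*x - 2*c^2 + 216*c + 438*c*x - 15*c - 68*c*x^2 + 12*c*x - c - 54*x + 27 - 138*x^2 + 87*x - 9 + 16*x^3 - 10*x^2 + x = 48*c^3 + c^2*(4*x + 454) + c*(-68*x^2 + 450*x + 200) + 16*x^3 - 148*x^2 + 34*x + 18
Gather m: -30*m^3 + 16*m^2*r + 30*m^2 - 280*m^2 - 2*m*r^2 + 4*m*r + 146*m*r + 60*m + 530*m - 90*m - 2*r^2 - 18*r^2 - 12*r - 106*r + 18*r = -30*m^3 + m^2*(16*r - 250) + m*(-2*r^2 + 150*r + 500) - 20*r^2 - 100*r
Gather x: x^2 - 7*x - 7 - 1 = x^2 - 7*x - 8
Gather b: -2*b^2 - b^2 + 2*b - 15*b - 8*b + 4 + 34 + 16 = -3*b^2 - 21*b + 54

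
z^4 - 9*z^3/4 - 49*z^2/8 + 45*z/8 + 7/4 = (z - 7/2)*(z - 1)*(z + 1/4)*(z + 2)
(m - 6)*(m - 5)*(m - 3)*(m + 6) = m^4 - 8*m^3 - 21*m^2 + 288*m - 540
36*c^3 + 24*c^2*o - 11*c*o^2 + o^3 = (-6*c + o)^2*(c + o)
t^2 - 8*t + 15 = (t - 5)*(t - 3)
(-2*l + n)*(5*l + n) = -10*l^2 + 3*l*n + n^2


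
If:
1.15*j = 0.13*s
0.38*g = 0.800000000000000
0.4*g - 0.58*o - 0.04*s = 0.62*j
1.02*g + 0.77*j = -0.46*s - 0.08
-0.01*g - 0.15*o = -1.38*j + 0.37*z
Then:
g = 2.11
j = -0.46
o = 2.22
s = -4.07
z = -2.68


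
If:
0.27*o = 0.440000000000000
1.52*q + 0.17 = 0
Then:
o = 1.63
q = -0.11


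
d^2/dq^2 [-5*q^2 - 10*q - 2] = -10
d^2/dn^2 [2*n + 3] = 0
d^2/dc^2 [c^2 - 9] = 2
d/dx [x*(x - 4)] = 2*x - 4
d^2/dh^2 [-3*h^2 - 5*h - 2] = -6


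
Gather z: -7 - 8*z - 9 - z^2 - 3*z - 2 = -z^2 - 11*z - 18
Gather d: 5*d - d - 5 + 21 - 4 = 4*d + 12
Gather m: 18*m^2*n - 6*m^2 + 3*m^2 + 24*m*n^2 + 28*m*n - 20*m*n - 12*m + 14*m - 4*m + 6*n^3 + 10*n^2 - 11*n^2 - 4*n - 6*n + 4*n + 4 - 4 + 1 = m^2*(18*n - 3) + m*(24*n^2 + 8*n - 2) + 6*n^3 - n^2 - 6*n + 1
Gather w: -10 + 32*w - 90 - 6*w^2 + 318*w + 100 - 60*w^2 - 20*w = -66*w^2 + 330*w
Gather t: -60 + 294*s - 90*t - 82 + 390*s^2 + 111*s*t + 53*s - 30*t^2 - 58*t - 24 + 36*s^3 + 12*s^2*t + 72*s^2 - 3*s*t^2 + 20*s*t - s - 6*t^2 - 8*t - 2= 36*s^3 + 462*s^2 + 346*s + t^2*(-3*s - 36) + t*(12*s^2 + 131*s - 156) - 168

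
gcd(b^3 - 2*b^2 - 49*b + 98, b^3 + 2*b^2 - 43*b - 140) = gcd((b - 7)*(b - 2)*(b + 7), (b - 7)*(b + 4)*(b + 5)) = b - 7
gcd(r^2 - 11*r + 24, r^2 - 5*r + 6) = r - 3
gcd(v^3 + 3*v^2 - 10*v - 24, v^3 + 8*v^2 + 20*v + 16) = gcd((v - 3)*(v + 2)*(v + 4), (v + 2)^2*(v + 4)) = v^2 + 6*v + 8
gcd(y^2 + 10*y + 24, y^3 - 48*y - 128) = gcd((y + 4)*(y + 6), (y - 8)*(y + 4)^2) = y + 4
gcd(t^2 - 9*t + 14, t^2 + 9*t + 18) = 1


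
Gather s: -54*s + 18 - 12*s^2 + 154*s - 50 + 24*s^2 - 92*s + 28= 12*s^2 + 8*s - 4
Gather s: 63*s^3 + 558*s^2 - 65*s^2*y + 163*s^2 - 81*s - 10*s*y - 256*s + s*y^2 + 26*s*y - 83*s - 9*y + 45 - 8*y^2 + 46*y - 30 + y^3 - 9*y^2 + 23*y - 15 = 63*s^3 + s^2*(721 - 65*y) + s*(y^2 + 16*y - 420) + y^3 - 17*y^2 + 60*y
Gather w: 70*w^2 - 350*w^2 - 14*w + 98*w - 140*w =-280*w^2 - 56*w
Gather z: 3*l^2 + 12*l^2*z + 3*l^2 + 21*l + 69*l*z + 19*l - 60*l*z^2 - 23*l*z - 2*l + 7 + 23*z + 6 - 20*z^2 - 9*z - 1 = 6*l^2 + 38*l + z^2*(-60*l - 20) + z*(12*l^2 + 46*l + 14) + 12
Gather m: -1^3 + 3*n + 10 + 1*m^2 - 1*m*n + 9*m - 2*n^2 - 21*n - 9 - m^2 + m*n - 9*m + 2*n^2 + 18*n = 0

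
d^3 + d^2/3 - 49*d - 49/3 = (d - 7)*(d + 1/3)*(d + 7)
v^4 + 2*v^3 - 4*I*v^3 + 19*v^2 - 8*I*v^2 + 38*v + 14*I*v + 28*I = (v + 2)*(v - 7*I)*(v + I)*(v + 2*I)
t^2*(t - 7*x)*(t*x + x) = t^4*x - 7*t^3*x^2 + t^3*x - 7*t^2*x^2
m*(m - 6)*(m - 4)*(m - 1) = m^4 - 11*m^3 + 34*m^2 - 24*m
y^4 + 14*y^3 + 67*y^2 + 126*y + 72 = (y + 1)*(y + 3)*(y + 4)*(y + 6)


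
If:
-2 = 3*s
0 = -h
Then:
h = 0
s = -2/3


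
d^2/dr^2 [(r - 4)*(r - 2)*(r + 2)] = 6*r - 8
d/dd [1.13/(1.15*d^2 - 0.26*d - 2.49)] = (0.2938 - 2.599*d)/(-1.15*d^2 + 0.26*d + 2.49)^2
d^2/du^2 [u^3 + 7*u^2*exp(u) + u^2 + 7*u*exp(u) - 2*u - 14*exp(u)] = 7*u^2*exp(u) + 35*u*exp(u) + 6*u + 14*exp(u) + 2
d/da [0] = 0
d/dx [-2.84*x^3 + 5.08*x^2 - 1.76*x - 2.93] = -8.52*x^2 + 10.16*x - 1.76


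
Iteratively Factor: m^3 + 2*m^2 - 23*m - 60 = (m + 3)*(m^2 - m - 20) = (m - 5)*(m + 3)*(m + 4)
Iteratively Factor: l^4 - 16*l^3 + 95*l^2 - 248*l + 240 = (l - 4)*(l^3 - 12*l^2 + 47*l - 60) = (l - 4)^2*(l^2 - 8*l + 15) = (l - 4)^2*(l - 3)*(l - 5)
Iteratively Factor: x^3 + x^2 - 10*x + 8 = (x + 4)*(x^2 - 3*x + 2) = (x - 1)*(x + 4)*(x - 2)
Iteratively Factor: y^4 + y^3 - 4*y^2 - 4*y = (y - 2)*(y^3 + 3*y^2 + 2*y) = y*(y - 2)*(y^2 + 3*y + 2) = y*(y - 2)*(y + 2)*(y + 1)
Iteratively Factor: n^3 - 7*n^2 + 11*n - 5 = (n - 5)*(n^2 - 2*n + 1) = (n - 5)*(n - 1)*(n - 1)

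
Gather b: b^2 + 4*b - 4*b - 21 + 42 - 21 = b^2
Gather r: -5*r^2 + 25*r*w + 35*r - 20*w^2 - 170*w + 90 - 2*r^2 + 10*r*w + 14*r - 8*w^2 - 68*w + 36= -7*r^2 + r*(35*w + 49) - 28*w^2 - 238*w + 126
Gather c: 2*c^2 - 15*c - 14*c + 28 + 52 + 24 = 2*c^2 - 29*c + 104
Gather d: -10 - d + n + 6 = -d + n - 4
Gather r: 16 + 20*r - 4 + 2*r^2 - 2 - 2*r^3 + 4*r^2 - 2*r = -2*r^3 + 6*r^2 + 18*r + 10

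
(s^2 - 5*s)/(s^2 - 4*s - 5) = s/(s + 1)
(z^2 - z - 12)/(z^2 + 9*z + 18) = (z - 4)/(z + 6)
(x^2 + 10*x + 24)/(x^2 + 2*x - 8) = (x + 6)/(x - 2)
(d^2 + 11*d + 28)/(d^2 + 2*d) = (d^2 + 11*d + 28)/(d*(d + 2))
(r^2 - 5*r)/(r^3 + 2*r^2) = (r - 5)/(r*(r + 2))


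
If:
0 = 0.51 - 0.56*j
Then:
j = 0.91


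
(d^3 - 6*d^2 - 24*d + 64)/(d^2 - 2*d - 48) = (d^2 + 2*d - 8)/(d + 6)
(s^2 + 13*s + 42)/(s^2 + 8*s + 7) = (s + 6)/(s + 1)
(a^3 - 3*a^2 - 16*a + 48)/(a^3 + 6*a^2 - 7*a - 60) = (a - 4)/(a + 5)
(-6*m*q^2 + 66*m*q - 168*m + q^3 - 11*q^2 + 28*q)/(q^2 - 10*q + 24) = (-6*m*q + 42*m + q^2 - 7*q)/(q - 6)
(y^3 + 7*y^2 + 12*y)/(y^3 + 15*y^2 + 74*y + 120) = y*(y + 3)/(y^2 + 11*y + 30)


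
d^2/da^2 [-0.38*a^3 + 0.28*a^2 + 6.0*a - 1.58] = 0.56 - 2.28*a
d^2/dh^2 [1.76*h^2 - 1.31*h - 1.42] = 3.52000000000000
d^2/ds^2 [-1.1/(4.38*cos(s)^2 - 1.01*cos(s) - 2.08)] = (-84.41136*(1 - cos(s)^2)^2 + 14.59854*cos(s)^3 - 83.41355*cos(s)^2 - 26.8862*cos(s) + 106.69846)/(-4.38*cos(s)^2 + 1.01*cos(s) + 2.08)^3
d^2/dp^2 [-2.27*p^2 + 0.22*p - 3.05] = -4.54000000000000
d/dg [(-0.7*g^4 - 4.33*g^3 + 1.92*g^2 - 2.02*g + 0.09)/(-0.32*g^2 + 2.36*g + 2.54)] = (0.448*g^5 - 3.5704*g^4 - 27.5496*g^3 - 29.1098*g^2 + 9.8112*g - 5.3432)/(0.1024*g^4 - 1.5104*g^3 + 3.944*g^2 + 11.9888*g + 6.4516)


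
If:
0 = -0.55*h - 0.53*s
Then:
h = -0.963636363636364*s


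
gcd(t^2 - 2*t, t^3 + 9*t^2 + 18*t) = t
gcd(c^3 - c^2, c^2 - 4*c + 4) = 1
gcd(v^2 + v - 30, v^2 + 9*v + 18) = v + 6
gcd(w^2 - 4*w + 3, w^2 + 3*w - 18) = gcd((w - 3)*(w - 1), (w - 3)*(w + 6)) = w - 3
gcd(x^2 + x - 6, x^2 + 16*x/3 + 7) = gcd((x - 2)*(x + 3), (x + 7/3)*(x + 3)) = x + 3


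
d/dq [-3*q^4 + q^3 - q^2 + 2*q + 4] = -12*q^3 + 3*q^2 - 2*q + 2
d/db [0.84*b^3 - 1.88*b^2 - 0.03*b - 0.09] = 2.52*b^2 - 3.76*b - 0.03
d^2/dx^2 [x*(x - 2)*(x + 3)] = 6*x + 2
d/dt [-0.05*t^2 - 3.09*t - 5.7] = -0.1*t - 3.09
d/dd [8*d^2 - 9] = 16*d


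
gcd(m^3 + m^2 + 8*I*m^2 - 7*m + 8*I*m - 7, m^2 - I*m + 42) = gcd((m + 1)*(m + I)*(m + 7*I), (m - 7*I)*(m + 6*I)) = 1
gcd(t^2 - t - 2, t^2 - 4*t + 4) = t - 2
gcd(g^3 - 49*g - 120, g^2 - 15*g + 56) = g - 8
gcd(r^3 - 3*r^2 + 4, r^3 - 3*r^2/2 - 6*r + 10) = r^2 - 4*r + 4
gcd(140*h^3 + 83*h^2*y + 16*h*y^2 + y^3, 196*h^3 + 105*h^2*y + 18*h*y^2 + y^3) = 28*h^2 + 11*h*y + y^2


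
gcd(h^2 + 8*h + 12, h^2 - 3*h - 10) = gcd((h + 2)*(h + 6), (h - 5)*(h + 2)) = h + 2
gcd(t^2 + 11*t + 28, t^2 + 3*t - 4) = t + 4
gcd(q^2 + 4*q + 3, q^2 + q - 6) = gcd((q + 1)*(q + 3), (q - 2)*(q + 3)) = q + 3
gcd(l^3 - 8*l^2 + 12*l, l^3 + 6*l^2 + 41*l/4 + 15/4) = 1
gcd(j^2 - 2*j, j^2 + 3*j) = j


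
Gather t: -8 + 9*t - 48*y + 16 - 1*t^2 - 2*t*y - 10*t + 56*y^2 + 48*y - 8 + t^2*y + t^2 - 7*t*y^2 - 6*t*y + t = t^2*y + t*(-7*y^2 - 8*y) + 56*y^2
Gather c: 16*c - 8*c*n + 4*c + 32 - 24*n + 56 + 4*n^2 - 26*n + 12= c*(20 - 8*n) + 4*n^2 - 50*n + 100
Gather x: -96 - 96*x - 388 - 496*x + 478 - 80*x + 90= 84 - 672*x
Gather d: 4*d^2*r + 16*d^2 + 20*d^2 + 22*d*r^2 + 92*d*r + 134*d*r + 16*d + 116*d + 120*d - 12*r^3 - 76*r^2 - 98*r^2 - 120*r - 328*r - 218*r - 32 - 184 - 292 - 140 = d^2*(4*r + 36) + d*(22*r^2 + 226*r + 252) - 12*r^3 - 174*r^2 - 666*r - 648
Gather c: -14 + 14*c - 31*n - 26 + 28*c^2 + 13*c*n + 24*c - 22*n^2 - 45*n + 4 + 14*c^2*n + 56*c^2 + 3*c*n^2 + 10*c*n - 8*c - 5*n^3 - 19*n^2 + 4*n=c^2*(14*n + 84) + c*(3*n^2 + 23*n + 30) - 5*n^3 - 41*n^2 - 72*n - 36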